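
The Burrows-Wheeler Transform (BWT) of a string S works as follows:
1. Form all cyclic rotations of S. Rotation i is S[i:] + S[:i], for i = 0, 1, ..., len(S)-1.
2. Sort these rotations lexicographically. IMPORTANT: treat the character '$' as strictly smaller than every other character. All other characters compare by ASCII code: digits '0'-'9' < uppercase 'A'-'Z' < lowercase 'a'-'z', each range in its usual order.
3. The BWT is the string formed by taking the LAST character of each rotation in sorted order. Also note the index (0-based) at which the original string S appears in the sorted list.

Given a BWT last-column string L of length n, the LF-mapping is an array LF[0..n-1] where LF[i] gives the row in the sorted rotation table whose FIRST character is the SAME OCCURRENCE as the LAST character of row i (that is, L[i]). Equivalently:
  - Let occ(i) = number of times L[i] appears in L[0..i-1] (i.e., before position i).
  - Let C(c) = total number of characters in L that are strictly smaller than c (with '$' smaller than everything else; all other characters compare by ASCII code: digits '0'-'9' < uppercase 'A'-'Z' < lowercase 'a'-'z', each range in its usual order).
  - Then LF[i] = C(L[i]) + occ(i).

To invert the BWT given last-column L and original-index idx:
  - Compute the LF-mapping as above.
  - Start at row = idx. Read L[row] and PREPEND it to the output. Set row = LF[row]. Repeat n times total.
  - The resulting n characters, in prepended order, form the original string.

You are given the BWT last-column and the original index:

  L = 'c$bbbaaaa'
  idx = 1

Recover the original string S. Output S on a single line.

LF mapping: 8 0 5 6 7 1 2 3 4
Walk LF starting at row 1, prepending L[row]:
  step 1: row=1, L[1]='$', prepend. Next row=LF[1]=0
  step 2: row=0, L[0]='c', prepend. Next row=LF[0]=8
  step 3: row=8, L[8]='a', prepend. Next row=LF[8]=4
  step 4: row=4, L[4]='b', prepend. Next row=LF[4]=7
  step 5: row=7, L[7]='a', prepend. Next row=LF[7]=3
  step 6: row=3, L[3]='b', prepend. Next row=LF[3]=6
  step 7: row=6, L[6]='a', prepend. Next row=LF[6]=2
  step 8: row=2, L[2]='b', prepend. Next row=LF[2]=5
  step 9: row=5, L[5]='a', prepend. Next row=LF[5]=1
Reversed output: abababac$

Answer: abababac$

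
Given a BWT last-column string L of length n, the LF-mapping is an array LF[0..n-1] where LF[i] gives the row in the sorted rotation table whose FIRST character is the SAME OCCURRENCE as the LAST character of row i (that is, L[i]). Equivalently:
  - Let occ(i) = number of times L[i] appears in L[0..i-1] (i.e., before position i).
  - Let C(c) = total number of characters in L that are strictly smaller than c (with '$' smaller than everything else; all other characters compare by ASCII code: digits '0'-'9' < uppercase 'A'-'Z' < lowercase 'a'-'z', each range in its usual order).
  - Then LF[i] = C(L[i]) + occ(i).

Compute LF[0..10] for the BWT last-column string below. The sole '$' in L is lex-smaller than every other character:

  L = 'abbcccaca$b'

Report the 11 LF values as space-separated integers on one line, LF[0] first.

Char counts: '$':1, 'a':3, 'b':3, 'c':4
C (first-col start): C('$')=0, C('a')=1, C('b')=4, C('c')=7
L[0]='a': occ=0, LF[0]=C('a')+0=1+0=1
L[1]='b': occ=0, LF[1]=C('b')+0=4+0=4
L[2]='b': occ=1, LF[2]=C('b')+1=4+1=5
L[3]='c': occ=0, LF[3]=C('c')+0=7+0=7
L[4]='c': occ=1, LF[4]=C('c')+1=7+1=8
L[5]='c': occ=2, LF[5]=C('c')+2=7+2=9
L[6]='a': occ=1, LF[6]=C('a')+1=1+1=2
L[7]='c': occ=3, LF[7]=C('c')+3=7+3=10
L[8]='a': occ=2, LF[8]=C('a')+2=1+2=3
L[9]='$': occ=0, LF[9]=C('$')+0=0+0=0
L[10]='b': occ=2, LF[10]=C('b')+2=4+2=6

Answer: 1 4 5 7 8 9 2 10 3 0 6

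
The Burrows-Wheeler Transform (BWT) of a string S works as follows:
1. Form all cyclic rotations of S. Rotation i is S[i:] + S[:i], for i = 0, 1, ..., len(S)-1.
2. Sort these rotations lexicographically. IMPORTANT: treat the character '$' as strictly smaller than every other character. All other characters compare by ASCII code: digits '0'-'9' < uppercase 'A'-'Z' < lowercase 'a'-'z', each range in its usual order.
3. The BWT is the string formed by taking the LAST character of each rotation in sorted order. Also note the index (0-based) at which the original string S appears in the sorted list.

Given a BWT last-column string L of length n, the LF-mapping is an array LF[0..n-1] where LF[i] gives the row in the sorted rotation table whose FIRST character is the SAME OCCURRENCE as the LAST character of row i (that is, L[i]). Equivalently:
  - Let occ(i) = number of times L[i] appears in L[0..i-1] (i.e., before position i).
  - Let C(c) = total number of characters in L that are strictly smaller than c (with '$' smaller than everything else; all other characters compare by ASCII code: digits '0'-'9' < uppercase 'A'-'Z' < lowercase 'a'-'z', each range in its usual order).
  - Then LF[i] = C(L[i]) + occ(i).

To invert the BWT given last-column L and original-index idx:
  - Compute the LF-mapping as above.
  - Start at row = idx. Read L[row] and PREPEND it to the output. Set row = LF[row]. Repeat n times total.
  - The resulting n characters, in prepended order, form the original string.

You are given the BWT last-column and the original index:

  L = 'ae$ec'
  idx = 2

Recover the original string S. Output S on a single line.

LF mapping: 1 3 0 4 2
Walk LF starting at row 2, prepending L[row]:
  step 1: row=2, L[2]='$', prepend. Next row=LF[2]=0
  step 2: row=0, L[0]='a', prepend. Next row=LF[0]=1
  step 3: row=1, L[1]='e', prepend. Next row=LF[1]=3
  step 4: row=3, L[3]='e', prepend. Next row=LF[3]=4
  step 5: row=4, L[4]='c', prepend. Next row=LF[4]=2
Reversed output: ceea$

Answer: ceea$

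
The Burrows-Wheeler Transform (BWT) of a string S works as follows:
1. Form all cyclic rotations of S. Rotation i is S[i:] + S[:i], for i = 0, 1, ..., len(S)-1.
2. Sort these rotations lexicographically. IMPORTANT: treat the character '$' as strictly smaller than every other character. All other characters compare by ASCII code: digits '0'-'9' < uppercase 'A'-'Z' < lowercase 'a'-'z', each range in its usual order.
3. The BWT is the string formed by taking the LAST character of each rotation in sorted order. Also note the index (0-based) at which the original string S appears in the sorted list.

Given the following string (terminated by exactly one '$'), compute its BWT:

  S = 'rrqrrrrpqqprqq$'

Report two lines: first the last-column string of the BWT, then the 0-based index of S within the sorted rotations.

Answer: qrqqqrprrprr$rq
12

Derivation:
All 15 rotations (rotation i = S[i:]+S[:i]):
  rot[0] = rrqrrrrpqqprqq$
  rot[1] = rqrrrrpqqprqq$r
  rot[2] = qrrrrpqqprqq$rr
  rot[3] = rrrrpqqprqq$rrq
  rot[4] = rrrpqqprqq$rrqr
  rot[5] = rrpqqprqq$rrqrr
  rot[6] = rpqqprqq$rrqrrr
  rot[7] = pqqprqq$rrqrrrr
  rot[8] = qqprqq$rrqrrrrp
  rot[9] = qprqq$rrqrrrrpq
  rot[10] = prqq$rrqrrrrpqq
  rot[11] = rqq$rrqrrrrpqqp
  rot[12] = qq$rrqrrrrpqqpr
  rot[13] = q$rrqrrrrpqqprq
  rot[14] = $rrqrrrrpqqprqq
Sorted (with $ < everything):
  sorted[0] = $rrqrrrrpqqprqq  (last char: 'q')
  sorted[1] = pqqprqq$rrqrrrr  (last char: 'r')
  sorted[2] = prqq$rrqrrrrpqq  (last char: 'q')
  sorted[3] = q$rrqrrrrpqqprq  (last char: 'q')
  sorted[4] = qprqq$rrqrrrrpq  (last char: 'q')
  sorted[5] = qq$rrqrrrrpqqpr  (last char: 'r')
  sorted[6] = qqprqq$rrqrrrrp  (last char: 'p')
  sorted[7] = qrrrrpqqprqq$rr  (last char: 'r')
  sorted[8] = rpqqprqq$rrqrrr  (last char: 'r')
  sorted[9] = rqq$rrqrrrrpqqp  (last char: 'p')
  sorted[10] = rqrrrrpqqprqq$r  (last char: 'r')
  sorted[11] = rrpqqprqq$rrqrr  (last char: 'r')
  sorted[12] = rrqrrrrpqqprqq$  (last char: '$')
  sorted[13] = rrrpqqprqq$rrqr  (last char: 'r')
  sorted[14] = rrrrpqqprqq$rrq  (last char: 'q')
Last column: qrqqqrprrprr$rq
Original string S is at sorted index 12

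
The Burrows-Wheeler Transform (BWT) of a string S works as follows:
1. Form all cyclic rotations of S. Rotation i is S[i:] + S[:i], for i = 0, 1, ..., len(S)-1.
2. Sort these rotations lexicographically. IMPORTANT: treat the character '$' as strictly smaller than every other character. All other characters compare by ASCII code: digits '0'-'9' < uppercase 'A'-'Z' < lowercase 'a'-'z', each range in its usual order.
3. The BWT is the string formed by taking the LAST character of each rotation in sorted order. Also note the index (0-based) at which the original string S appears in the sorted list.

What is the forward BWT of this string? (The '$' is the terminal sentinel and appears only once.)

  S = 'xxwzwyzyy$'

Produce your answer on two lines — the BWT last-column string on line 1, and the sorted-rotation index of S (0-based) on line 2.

Answer: yzxx$yzwwy
4

Derivation:
All 10 rotations (rotation i = S[i:]+S[:i]):
  rot[0] = xxwzwyzyy$
  rot[1] = xwzwyzyy$x
  rot[2] = wzwyzyy$xx
  rot[3] = zwyzyy$xxw
  rot[4] = wyzyy$xxwz
  rot[5] = yzyy$xxwzw
  rot[6] = zyy$xxwzwy
  rot[7] = yy$xxwzwyz
  rot[8] = y$xxwzwyzy
  rot[9] = $xxwzwyzyy
Sorted (with $ < everything):
  sorted[0] = $xxwzwyzyy  (last char: 'y')
  sorted[1] = wyzyy$xxwz  (last char: 'z')
  sorted[2] = wzwyzyy$xx  (last char: 'x')
  sorted[3] = xwzwyzyy$x  (last char: 'x')
  sorted[4] = xxwzwyzyy$  (last char: '$')
  sorted[5] = y$xxwzwyzy  (last char: 'y')
  sorted[6] = yy$xxwzwyz  (last char: 'z')
  sorted[7] = yzyy$xxwzw  (last char: 'w')
  sorted[8] = zwyzyy$xxw  (last char: 'w')
  sorted[9] = zyy$xxwzwy  (last char: 'y')
Last column: yzxx$yzwwy
Original string S is at sorted index 4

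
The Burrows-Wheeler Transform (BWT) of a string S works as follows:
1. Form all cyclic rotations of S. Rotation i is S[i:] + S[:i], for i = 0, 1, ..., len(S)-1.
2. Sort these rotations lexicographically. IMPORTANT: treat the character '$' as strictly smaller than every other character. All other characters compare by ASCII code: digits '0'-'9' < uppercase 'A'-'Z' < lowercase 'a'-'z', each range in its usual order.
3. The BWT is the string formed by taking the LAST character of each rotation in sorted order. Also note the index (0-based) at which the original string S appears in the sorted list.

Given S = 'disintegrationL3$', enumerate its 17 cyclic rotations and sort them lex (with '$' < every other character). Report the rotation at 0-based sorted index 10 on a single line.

All 17 rotations (rotation i = S[i:]+S[:i]):
  rot[0] = disintegrationL3$
  rot[1] = isintegrationL3$d
  rot[2] = sintegrationL3$di
  rot[3] = integrationL3$dis
  rot[4] = ntegrationL3$disi
  rot[5] = tegrationL3$disin
  rot[6] = egrationL3$disint
  rot[7] = grationL3$disinte
  rot[8] = rationL3$disinteg
  rot[9] = ationL3$disintegr
  rot[10] = tionL3$disintegra
  rot[11] = ionL3$disintegrat
  rot[12] = onL3$disintegrati
  rot[13] = nL3$disintegratio
  rot[14] = L3$disintegration
  rot[15] = 3$disintegrationL
  rot[16] = $disintegrationL3
Sorted (with $ < everything):
  sorted[0] = $disintegrationL3
  sorted[1] = 3$disintegrationL
  sorted[2] = L3$disintegration
  sorted[3] = ationL3$disintegr
  sorted[4] = disintegrationL3$
  sorted[5] = egrationL3$disint
  sorted[6] = grationL3$disinte
  sorted[7] = integrationL3$dis
  sorted[8] = ionL3$disintegrat
  sorted[9] = isintegrationL3$d
  sorted[10] = nL3$disintegratio
  sorted[11] = ntegrationL3$disi
  sorted[12] = onL3$disintegrati
  sorted[13] = rationL3$disinteg
  sorted[14] = sintegrationL3$di
  sorted[15] = tegrationL3$disin
  sorted[16] = tionL3$disintegra
sorted[10] = nL3$disintegratio

Answer: nL3$disintegratio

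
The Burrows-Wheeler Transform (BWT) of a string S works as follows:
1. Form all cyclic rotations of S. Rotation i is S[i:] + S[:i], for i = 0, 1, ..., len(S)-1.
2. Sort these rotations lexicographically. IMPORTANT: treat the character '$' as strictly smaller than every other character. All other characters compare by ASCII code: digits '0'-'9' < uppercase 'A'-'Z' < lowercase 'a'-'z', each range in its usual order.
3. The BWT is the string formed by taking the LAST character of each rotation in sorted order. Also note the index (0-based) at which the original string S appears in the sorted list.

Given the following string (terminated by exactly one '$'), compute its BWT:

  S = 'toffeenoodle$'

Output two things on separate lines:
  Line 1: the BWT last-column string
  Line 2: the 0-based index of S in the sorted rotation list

Answer: eolfefodeotn$
12

Derivation:
All 13 rotations (rotation i = S[i:]+S[:i]):
  rot[0] = toffeenoodle$
  rot[1] = offeenoodle$t
  rot[2] = ffeenoodle$to
  rot[3] = feenoodle$tof
  rot[4] = eenoodle$toff
  rot[5] = enoodle$toffe
  rot[6] = noodle$toffee
  rot[7] = oodle$toffeen
  rot[8] = odle$toffeeno
  rot[9] = dle$toffeenoo
  rot[10] = le$toffeenood
  rot[11] = e$toffeenoodl
  rot[12] = $toffeenoodle
Sorted (with $ < everything):
  sorted[0] = $toffeenoodle  (last char: 'e')
  sorted[1] = dle$toffeenoo  (last char: 'o')
  sorted[2] = e$toffeenoodl  (last char: 'l')
  sorted[3] = eenoodle$toff  (last char: 'f')
  sorted[4] = enoodle$toffe  (last char: 'e')
  sorted[5] = feenoodle$tof  (last char: 'f')
  sorted[6] = ffeenoodle$to  (last char: 'o')
  sorted[7] = le$toffeenood  (last char: 'd')
  sorted[8] = noodle$toffee  (last char: 'e')
  sorted[9] = odle$toffeeno  (last char: 'o')
  sorted[10] = offeenoodle$t  (last char: 't')
  sorted[11] = oodle$toffeen  (last char: 'n')
  sorted[12] = toffeenoodle$  (last char: '$')
Last column: eolfefodeotn$
Original string S is at sorted index 12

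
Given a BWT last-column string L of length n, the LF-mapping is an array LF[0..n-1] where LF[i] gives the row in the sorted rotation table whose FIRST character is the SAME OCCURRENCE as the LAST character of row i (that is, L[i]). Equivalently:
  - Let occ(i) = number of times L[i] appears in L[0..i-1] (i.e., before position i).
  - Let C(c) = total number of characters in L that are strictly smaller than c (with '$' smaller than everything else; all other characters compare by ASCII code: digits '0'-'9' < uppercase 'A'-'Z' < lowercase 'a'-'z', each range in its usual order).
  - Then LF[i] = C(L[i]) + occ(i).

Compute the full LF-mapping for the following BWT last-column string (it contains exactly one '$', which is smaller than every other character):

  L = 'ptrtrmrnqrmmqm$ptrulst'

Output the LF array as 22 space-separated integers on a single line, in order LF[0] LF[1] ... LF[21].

Char counts: '$':1, 'l':1, 'm':4, 'n':1, 'p':2, 'q':2, 'r':5, 's':1, 't':4, 'u':1
C (first-col start): C('$')=0, C('l')=1, C('m')=2, C('n')=6, C('p')=7, C('q')=9, C('r')=11, C('s')=16, C('t')=17, C('u')=21
L[0]='p': occ=0, LF[0]=C('p')+0=7+0=7
L[1]='t': occ=0, LF[1]=C('t')+0=17+0=17
L[2]='r': occ=0, LF[2]=C('r')+0=11+0=11
L[3]='t': occ=1, LF[3]=C('t')+1=17+1=18
L[4]='r': occ=1, LF[4]=C('r')+1=11+1=12
L[5]='m': occ=0, LF[5]=C('m')+0=2+0=2
L[6]='r': occ=2, LF[6]=C('r')+2=11+2=13
L[7]='n': occ=0, LF[7]=C('n')+0=6+0=6
L[8]='q': occ=0, LF[8]=C('q')+0=9+0=9
L[9]='r': occ=3, LF[9]=C('r')+3=11+3=14
L[10]='m': occ=1, LF[10]=C('m')+1=2+1=3
L[11]='m': occ=2, LF[11]=C('m')+2=2+2=4
L[12]='q': occ=1, LF[12]=C('q')+1=9+1=10
L[13]='m': occ=3, LF[13]=C('m')+3=2+3=5
L[14]='$': occ=0, LF[14]=C('$')+0=0+0=0
L[15]='p': occ=1, LF[15]=C('p')+1=7+1=8
L[16]='t': occ=2, LF[16]=C('t')+2=17+2=19
L[17]='r': occ=4, LF[17]=C('r')+4=11+4=15
L[18]='u': occ=0, LF[18]=C('u')+0=21+0=21
L[19]='l': occ=0, LF[19]=C('l')+0=1+0=1
L[20]='s': occ=0, LF[20]=C('s')+0=16+0=16
L[21]='t': occ=3, LF[21]=C('t')+3=17+3=20

Answer: 7 17 11 18 12 2 13 6 9 14 3 4 10 5 0 8 19 15 21 1 16 20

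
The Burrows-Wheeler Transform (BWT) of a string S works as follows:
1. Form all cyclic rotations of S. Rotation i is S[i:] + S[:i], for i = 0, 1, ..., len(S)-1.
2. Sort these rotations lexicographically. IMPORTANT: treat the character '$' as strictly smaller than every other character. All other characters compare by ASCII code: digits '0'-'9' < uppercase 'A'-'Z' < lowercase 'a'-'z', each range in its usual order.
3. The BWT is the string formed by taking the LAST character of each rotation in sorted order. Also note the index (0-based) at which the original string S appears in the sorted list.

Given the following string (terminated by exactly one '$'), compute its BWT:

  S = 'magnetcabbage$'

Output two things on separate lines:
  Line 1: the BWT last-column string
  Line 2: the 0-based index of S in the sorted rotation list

All 14 rotations (rotation i = S[i:]+S[:i]):
  rot[0] = magnetcabbage$
  rot[1] = agnetcabbage$m
  rot[2] = gnetcabbage$ma
  rot[3] = netcabbage$mag
  rot[4] = etcabbage$magn
  rot[5] = tcabbage$magne
  rot[6] = cabbage$magnet
  rot[7] = abbage$magnetc
  rot[8] = bbage$magnetca
  rot[9] = bage$magnetcab
  rot[10] = age$magnetcabb
  rot[11] = ge$magnetcabba
  rot[12] = e$magnetcabbag
  rot[13] = $magnetcabbage
Sorted (with $ < everything):
  sorted[0] = $magnetcabbage  (last char: 'e')
  sorted[1] = abbage$magnetc  (last char: 'c')
  sorted[2] = age$magnetcabb  (last char: 'b')
  sorted[3] = agnetcabbage$m  (last char: 'm')
  sorted[4] = bage$magnetcab  (last char: 'b')
  sorted[5] = bbage$magnetca  (last char: 'a')
  sorted[6] = cabbage$magnet  (last char: 't')
  sorted[7] = e$magnetcabbag  (last char: 'g')
  sorted[8] = etcabbage$magn  (last char: 'n')
  sorted[9] = ge$magnetcabba  (last char: 'a')
  sorted[10] = gnetcabbage$ma  (last char: 'a')
  sorted[11] = magnetcabbage$  (last char: '$')
  sorted[12] = netcabbage$mag  (last char: 'g')
  sorted[13] = tcabbage$magne  (last char: 'e')
Last column: ecbmbatgnaa$ge
Original string S is at sorted index 11

Answer: ecbmbatgnaa$ge
11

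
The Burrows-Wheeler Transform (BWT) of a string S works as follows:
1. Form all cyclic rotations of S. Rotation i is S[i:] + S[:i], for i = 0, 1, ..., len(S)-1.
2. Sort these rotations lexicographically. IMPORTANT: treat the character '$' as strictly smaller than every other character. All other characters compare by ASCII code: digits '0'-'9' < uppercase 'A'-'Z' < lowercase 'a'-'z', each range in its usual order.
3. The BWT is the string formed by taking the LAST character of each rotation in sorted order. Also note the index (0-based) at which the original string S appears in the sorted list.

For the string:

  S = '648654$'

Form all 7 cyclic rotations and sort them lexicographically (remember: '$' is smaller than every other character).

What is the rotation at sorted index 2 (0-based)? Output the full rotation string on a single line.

Answer: 48654$6

Derivation:
All 7 rotations (rotation i = S[i:]+S[:i]):
  rot[0] = 648654$
  rot[1] = 48654$6
  rot[2] = 8654$64
  rot[3] = 654$648
  rot[4] = 54$6486
  rot[5] = 4$64865
  rot[6] = $648654
Sorted (with $ < everything):
  sorted[0] = $648654
  sorted[1] = 4$64865
  sorted[2] = 48654$6
  sorted[3] = 54$6486
  sorted[4] = 648654$
  sorted[5] = 654$648
  sorted[6] = 8654$64
sorted[2] = 48654$6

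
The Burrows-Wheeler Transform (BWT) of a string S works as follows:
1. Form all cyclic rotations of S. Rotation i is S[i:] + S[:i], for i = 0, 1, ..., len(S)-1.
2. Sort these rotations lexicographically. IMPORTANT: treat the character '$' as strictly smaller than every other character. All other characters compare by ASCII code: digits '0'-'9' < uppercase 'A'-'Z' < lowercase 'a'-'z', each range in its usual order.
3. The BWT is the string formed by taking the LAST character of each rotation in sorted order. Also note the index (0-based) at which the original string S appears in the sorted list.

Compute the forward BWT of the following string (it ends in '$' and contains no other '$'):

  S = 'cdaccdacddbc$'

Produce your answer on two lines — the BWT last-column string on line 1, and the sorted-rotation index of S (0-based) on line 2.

All 13 rotations (rotation i = S[i:]+S[:i]):
  rot[0] = cdaccdacddbc$
  rot[1] = daccdacddbc$c
  rot[2] = accdacddbc$cd
  rot[3] = ccdacddbc$cda
  rot[4] = cdacddbc$cdac
  rot[5] = dacddbc$cdacc
  rot[6] = acddbc$cdaccd
  rot[7] = cddbc$cdaccda
  rot[8] = ddbc$cdaccdac
  rot[9] = dbc$cdaccdacd
  rot[10] = bc$cdaccdacdd
  rot[11] = c$cdaccdacddb
  rot[12] = $cdaccdacddbc
Sorted (with $ < everything):
  sorted[0] = $cdaccdacddbc  (last char: 'c')
  sorted[1] = accdacddbc$cd  (last char: 'd')
  sorted[2] = acddbc$cdaccd  (last char: 'd')
  sorted[3] = bc$cdaccdacdd  (last char: 'd')
  sorted[4] = c$cdaccdacddb  (last char: 'b')
  sorted[5] = ccdacddbc$cda  (last char: 'a')
  sorted[6] = cdaccdacddbc$  (last char: '$')
  sorted[7] = cdacddbc$cdac  (last char: 'c')
  sorted[8] = cddbc$cdaccda  (last char: 'a')
  sorted[9] = daccdacddbc$c  (last char: 'c')
  sorted[10] = dacddbc$cdacc  (last char: 'c')
  sorted[11] = dbc$cdaccdacd  (last char: 'd')
  sorted[12] = ddbc$cdaccdac  (last char: 'c')
Last column: cdddba$caccdc
Original string S is at sorted index 6

Answer: cdddba$caccdc
6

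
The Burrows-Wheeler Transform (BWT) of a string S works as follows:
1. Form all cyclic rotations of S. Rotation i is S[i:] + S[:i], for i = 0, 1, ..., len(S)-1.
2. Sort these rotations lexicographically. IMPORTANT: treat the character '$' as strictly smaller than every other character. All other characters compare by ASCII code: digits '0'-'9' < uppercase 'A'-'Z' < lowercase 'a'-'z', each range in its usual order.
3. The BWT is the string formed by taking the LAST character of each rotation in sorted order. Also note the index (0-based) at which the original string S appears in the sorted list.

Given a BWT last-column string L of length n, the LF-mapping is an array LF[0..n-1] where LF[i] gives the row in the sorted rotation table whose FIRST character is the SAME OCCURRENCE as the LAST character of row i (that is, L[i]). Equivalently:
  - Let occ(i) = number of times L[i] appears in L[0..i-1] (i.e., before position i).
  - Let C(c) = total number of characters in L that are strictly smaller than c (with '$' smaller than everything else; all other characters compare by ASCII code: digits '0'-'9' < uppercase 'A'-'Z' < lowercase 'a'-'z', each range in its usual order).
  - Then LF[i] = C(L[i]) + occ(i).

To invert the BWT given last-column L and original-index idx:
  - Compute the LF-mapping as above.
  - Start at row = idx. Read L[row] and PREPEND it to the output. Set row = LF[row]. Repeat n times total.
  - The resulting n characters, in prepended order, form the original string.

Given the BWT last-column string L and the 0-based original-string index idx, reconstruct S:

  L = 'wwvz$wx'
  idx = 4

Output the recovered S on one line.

Answer: wxzwvw$

Derivation:
LF mapping: 2 3 1 6 0 4 5
Walk LF starting at row 4, prepending L[row]:
  step 1: row=4, L[4]='$', prepend. Next row=LF[4]=0
  step 2: row=0, L[0]='w', prepend. Next row=LF[0]=2
  step 3: row=2, L[2]='v', prepend. Next row=LF[2]=1
  step 4: row=1, L[1]='w', prepend. Next row=LF[1]=3
  step 5: row=3, L[3]='z', prepend. Next row=LF[3]=6
  step 6: row=6, L[6]='x', prepend. Next row=LF[6]=5
  step 7: row=5, L[5]='w', prepend. Next row=LF[5]=4
Reversed output: wxzwvw$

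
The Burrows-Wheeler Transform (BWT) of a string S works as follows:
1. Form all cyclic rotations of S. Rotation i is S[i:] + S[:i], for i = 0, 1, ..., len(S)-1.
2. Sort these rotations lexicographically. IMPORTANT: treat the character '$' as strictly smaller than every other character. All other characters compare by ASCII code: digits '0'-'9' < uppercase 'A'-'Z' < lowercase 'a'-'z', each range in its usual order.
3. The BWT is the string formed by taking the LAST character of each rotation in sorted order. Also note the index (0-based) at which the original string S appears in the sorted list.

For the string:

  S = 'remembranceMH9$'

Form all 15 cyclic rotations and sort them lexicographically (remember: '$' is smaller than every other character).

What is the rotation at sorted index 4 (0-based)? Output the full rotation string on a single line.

Answer: anceMH9$remembr

Derivation:
All 15 rotations (rotation i = S[i:]+S[:i]):
  rot[0] = remembranceMH9$
  rot[1] = emembranceMH9$r
  rot[2] = membranceMH9$re
  rot[3] = embranceMH9$rem
  rot[4] = mbranceMH9$reme
  rot[5] = branceMH9$remem
  rot[6] = ranceMH9$rememb
  rot[7] = anceMH9$remembr
  rot[8] = nceMH9$remembra
  rot[9] = ceMH9$remembran
  rot[10] = eMH9$remembranc
  rot[11] = MH9$remembrance
  rot[12] = H9$remembranceM
  rot[13] = 9$remembranceMH
  rot[14] = $remembranceMH9
Sorted (with $ < everything):
  sorted[0] = $remembranceMH9
  sorted[1] = 9$remembranceMH
  sorted[2] = H9$remembranceM
  sorted[3] = MH9$remembrance
  sorted[4] = anceMH9$remembr
  sorted[5] = branceMH9$remem
  sorted[6] = ceMH9$remembran
  sorted[7] = eMH9$remembranc
  sorted[8] = embranceMH9$rem
  sorted[9] = emembranceMH9$r
  sorted[10] = mbranceMH9$reme
  sorted[11] = membranceMH9$re
  sorted[12] = nceMH9$remembra
  sorted[13] = ranceMH9$rememb
  sorted[14] = remembranceMH9$
sorted[4] = anceMH9$remembr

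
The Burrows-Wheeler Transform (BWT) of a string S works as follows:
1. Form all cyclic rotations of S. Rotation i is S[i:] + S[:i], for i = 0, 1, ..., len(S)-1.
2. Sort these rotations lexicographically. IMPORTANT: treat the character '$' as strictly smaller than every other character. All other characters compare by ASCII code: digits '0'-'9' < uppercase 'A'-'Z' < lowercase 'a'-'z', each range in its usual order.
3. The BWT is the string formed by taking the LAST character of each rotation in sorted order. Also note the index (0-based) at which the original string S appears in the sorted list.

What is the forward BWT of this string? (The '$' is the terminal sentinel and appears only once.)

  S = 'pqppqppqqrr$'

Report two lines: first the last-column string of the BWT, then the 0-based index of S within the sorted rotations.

All 12 rotations (rotation i = S[i:]+S[:i]):
  rot[0] = pqppqppqqrr$
  rot[1] = qppqppqqrr$p
  rot[2] = ppqppqqrr$pq
  rot[3] = pqppqqrr$pqp
  rot[4] = qppqqrr$pqpp
  rot[5] = ppqqrr$pqppq
  rot[6] = pqqrr$pqppqp
  rot[7] = qqrr$pqppqpp
  rot[8] = qrr$pqppqppq
  rot[9] = rr$pqppqppqq
  rot[10] = r$pqppqppqqr
  rot[11] = $pqppqppqqrr
Sorted (with $ < everything):
  sorted[0] = $pqppqppqqrr  (last char: 'r')
  sorted[1] = ppqppqqrr$pq  (last char: 'q')
  sorted[2] = ppqqrr$pqppq  (last char: 'q')
  sorted[3] = pqppqppqqrr$  (last char: '$')
  sorted[4] = pqppqqrr$pqp  (last char: 'p')
  sorted[5] = pqqrr$pqppqp  (last char: 'p')
  sorted[6] = qppqppqqrr$p  (last char: 'p')
  sorted[7] = qppqqrr$pqpp  (last char: 'p')
  sorted[8] = qqrr$pqppqpp  (last char: 'p')
  sorted[9] = qrr$pqppqppq  (last char: 'q')
  sorted[10] = r$pqppqppqqr  (last char: 'r')
  sorted[11] = rr$pqppqppqq  (last char: 'q')
Last column: rqq$pppppqrq
Original string S is at sorted index 3

Answer: rqq$pppppqrq
3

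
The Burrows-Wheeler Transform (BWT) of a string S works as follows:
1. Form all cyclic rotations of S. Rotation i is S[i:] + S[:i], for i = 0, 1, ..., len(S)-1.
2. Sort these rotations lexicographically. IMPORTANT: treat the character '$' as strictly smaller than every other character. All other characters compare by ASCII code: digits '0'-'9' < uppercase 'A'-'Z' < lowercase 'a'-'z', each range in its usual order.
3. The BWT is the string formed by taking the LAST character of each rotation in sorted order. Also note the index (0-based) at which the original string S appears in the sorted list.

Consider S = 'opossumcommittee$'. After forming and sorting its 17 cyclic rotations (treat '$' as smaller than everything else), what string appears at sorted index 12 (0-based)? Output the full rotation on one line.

Answer: ssumcommittee$opo

Derivation:
All 17 rotations (rotation i = S[i:]+S[:i]):
  rot[0] = opossumcommittee$
  rot[1] = possumcommittee$o
  rot[2] = ossumcommittee$op
  rot[3] = ssumcommittee$opo
  rot[4] = sumcommittee$opos
  rot[5] = umcommittee$oposs
  rot[6] = mcommittee$opossu
  rot[7] = committee$opossum
  rot[8] = ommittee$opossumc
  rot[9] = mmittee$opossumco
  rot[10] = mittee$opossumcom
  rot[11] = ittee$opossumcomm
  rot[12] = ttee$opossumcommi
  rot[13] = tee$opossumcommit
  rot[14] = ee$opossumcommitt
  rot[15] = e$opossumcommitte
  rot[16] = $opossumcommittee
Sorted (with $ < everything):
  sorted[0] = $opossumcommittee
  sorted[1] = committee$opossum
  sorted[2] = e$opossumcommitte
  sorted[3] = ee$opossumcommitt
  sorted[4] = ittee$opossumcomm
  sorted[5] = mcommittee$opossu
  sorted[6] = mittee$opossumcom
  sorted[7] = mmittee$opossumco
  sorted[8] = ommittee$opossumc
  sorted[9] = opossumcommittee$
  sorted[10] = ossumcommittee$op
  sorted[11] = possumcommittee$o
  sorted[12] = ssumcommittee$opo
  sorted[13] = sumcommittee$opos
  sorted[14] = tee$opossumcommit
  sorted[15] = ttee$opossumcommi
  sorted[16] = umcommittee$oposs
sorted[12] = ssumcommittee$opo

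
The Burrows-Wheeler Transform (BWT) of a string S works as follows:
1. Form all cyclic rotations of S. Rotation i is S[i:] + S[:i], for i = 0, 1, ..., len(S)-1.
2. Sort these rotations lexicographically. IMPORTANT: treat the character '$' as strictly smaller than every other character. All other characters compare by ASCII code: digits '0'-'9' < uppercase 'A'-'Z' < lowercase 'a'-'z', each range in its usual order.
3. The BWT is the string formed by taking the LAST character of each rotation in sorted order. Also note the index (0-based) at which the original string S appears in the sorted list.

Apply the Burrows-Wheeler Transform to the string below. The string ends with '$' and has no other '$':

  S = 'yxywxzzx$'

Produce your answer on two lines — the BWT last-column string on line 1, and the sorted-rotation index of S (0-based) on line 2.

Answer: xyzywx$zx
6

Derivation:
All 9 rotations (rotation i = S[i:]+S[:i]):
  rot[0] = yxywxzzx$
  rot[1] = xywxzzx$y
  rot[2] = ywxzzx$yx
  rot[3] = wxzzx$yxy
  rot[4] = xzzx$yxyw
  rot[5] = zzx$yxywx
  rot[6] = zx$yxywxz
  rot[7] = x$yxywxzz
  rot[8] = $yxywxzzx
Sorted (with $ < everything):
  sorted[0] = $yxywxzzx  (last char: 'x')
  sorted[1] = wxzzx$yxy  (last char: 'y')
  sorted[2] = x$yxywxzz  (last char: 'z')
  sorted[3] = xywxzzx$y  (last char: 'y')
  sorted[4] = xzzx$yxyw  (last char: 'w')
  sorted[5] = ywxzzx$yx  (last char: 'x')
  sorted[6] = yxywxzzx$  (last char: '$')
  sorted[7] = zx$yxywxz  (last char: 'z')
  sorted[8] = zzx$yxywx  (last char: 'x')
Last column: xyzywx$zx
Original string S is at sorted index 6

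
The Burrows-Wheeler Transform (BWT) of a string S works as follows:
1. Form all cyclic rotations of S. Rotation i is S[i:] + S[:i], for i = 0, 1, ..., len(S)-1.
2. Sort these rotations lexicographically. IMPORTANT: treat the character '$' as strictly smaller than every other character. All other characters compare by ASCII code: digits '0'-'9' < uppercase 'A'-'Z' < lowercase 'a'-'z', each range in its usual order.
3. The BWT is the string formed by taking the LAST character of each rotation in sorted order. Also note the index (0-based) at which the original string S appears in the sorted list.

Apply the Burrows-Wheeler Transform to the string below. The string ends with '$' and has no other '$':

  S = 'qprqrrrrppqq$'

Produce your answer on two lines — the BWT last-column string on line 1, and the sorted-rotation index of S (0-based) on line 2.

Answer: qrpqq$prrprrq
5

Derivation:
All 13 rotations (rotation i = S[i:]+S[:i]):
  rot[0] = qprqrrrrppqq$
  rot[1] = prqrrrrppqq$q
  rot[2] = rqrrrrppqq$qp
  rot[3] = qrrrrppqq$qpr
  rot[4] = rrrrppqq$qprq
  rot[5] = rrrppqq$qprqr
  rot[6] = rrppqq$qprqrr
  rot[7] = rppqq$qprqrrr
  rot[8] = ppqq$qprqrrrr
  rot[9] = pqq$qprqrrrrp
  rot[10] = qq$qprqrrrrpp
  rot[11] = q$qprqrrrrppq
  rot[12] = $qprqrrrrppqq
Sorted (with $ < everything):
  sorted[0] = $qprqrrrrppqq  (last char: 'q')
  sorted[1] = ppqq$qprqrrrr  (last char: 'r')
  sorted[2] = pqq$qprqrrrrp  (last char: 'p')
  sorted[3] = prqrrrrppqq$q  (last char: 'q')
  sorted[4] = q$qprqrrrrppq  (last char: 'q')
  sorted[5] = qprqrrrrppqq$  (last char: '$')
  sorted[6] = qq$qprqrrrrpp  (last char: 'p')
  sorted[7] = qrrrrppqq$qpr  (last char: 'r')
  sorted[8] = rppqq$qprqrrr  (last char: 'r')
  sorted[9] = rqrrrrppqq$qp  (last char: 'p')
  sorted[10] = rrppqq$qprqrr  (last char: 'r')
  sorted[11] = rrrppqq$qprqr  (last char: 'r')
  sorted[12] = rrrrppqq$qprq  (last char: 'q')
Last column: qrpqq$prrprrq
Original string S is at sorted index 5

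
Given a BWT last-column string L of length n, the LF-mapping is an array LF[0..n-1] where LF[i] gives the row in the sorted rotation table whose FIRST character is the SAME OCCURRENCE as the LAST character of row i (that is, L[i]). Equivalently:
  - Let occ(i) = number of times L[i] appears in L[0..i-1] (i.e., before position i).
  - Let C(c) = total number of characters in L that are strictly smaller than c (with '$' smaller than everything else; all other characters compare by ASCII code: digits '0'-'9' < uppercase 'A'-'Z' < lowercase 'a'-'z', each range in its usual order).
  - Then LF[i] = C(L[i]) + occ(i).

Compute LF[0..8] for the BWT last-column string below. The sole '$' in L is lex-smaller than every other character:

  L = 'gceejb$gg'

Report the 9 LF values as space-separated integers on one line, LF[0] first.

Answer: 5 2 3 4 8 1 0 6 7

Derivation:
Char counts: '$':1, 'b':1, 'c':1, 'e':2, 'g':3, 'j':1
C (first-col start): C('$')=0, C('b')=1, C('c')=2, C('e')=3, C('g')=5, C('j')=8
L[0]='g': occ=0, LF[0]=C('g')+0=5+0=5
L[1]='c': occ=0, LF[1]=C('c')+0=2+0=2
L[2]='e': occ=0, LF[2]=C('e')+0=3+0=3
L[3]='e': occ=1, LF[3]=C('e')+1=3+1=4
L[4]='j': occ=0, LF[4]=C('j')+0=8+0=8
L[5]='b': occ=0, LF[5]=C('b')+0=1+0=1
L[6]='$': occ=0, LF[6]=C('$')+0=0+0=0
L[7]='g': occ=1, LF[7]=C('g')+1=5+1=6
L[8]='g': occ=2, LF[8]=C('g')+2=5+2=7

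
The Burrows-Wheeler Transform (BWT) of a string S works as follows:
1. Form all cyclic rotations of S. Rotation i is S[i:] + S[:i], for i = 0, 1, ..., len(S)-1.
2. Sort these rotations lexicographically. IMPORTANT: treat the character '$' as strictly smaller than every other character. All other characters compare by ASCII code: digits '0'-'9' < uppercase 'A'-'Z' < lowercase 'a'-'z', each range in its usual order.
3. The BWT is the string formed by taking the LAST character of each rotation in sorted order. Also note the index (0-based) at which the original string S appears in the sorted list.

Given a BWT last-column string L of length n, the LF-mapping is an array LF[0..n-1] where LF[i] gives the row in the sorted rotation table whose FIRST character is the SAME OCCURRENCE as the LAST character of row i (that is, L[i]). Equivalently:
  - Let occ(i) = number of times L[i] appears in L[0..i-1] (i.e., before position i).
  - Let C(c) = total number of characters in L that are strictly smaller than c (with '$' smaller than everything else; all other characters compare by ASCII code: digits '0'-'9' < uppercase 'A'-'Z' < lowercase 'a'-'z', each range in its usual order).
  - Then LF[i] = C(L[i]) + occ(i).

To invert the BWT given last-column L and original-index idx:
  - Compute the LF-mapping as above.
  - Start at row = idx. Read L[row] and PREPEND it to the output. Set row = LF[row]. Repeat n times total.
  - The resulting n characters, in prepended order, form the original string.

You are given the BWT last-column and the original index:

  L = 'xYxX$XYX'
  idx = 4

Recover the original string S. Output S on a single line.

Answer: YXXxXYx$

Derivation:
LF mapping: 6 4 7 1 0 2 5 3
Walk LF starting at row 4, prepending L[row]:
  step 1: row=4, L[4]='$', prepend. Next row=LF[4]=0
  step 2: row=0, L[0]='x', prepend. Next row=LF[0]=6
  step 3: row=6, L[6]='Y', prepend. Next row=LF[6]=5
  step 4: row=5, L[5]='X', prepend. Next row=LF[5]=2
  step 5: row=2, L[2]='x', prepend. Next row=LF[2]=7
  step 6: row=7, L[7]='X', prepend. Next row=LF[7]=3
  step 7: row=3, L[3]='X', prepend. Next row=LF[3]=1
  step 8: row=1, L[1]='Y', prepend. Next row=LF[1]=4
Reversed output: YXXxXYx$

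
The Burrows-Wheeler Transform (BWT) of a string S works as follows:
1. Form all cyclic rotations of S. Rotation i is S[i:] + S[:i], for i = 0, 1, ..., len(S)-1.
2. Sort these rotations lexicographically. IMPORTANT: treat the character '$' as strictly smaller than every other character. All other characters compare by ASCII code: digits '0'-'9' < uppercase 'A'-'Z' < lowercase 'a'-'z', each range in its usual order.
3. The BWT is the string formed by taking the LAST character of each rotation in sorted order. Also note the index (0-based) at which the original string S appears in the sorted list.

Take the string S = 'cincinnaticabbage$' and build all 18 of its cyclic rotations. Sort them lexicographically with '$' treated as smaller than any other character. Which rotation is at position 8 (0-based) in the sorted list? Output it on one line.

All 18 rotations (rotation i = S[i:]+S[:i]):
  rot[0] = cincinnaticabbage$
  rot[1] = incinnaticabbage$c
  rot[2] = ncinnaticabbage$ci
  rot[3] = cinnaticabbage$cin
  rot[4] = innaticabbage$cinc
  rot[5] = nnaticabbage$cinci
  rot[6] = naticabbage$cincin
  rot[7] = aticabbage$cincinn
  rot[8] = ticabbage$cincinna
  rot[9] = icabbage$cincinnat
  rot[10] = cabbage$cincinnati
  rot[11] = abbage$cincinnatic
  rot[12] = bbage$cincinnatica
  rot[13] = bage$cincinnaticab
  rot[14] = age$cincinnaticabb
  rot[15] = ge$cincinnaticabba
  rot[16] = e$cincinnaticabbag
  rot[17] = $cincinnaticabbage
Sorted (with $ < everything):
  sorted[0] = $cincinnaticabbage
  sorted[1] = abbage$cincinnatic
  sorted[2] = age$cincinnaticabb
  sorted[3] = aticabbage$cincinn
  sorted[4] = bage$cincinnaticab
  sorted[5] = bbage$cincinnatica
  sorted[6] = cabbage$cincinnati
  sorted[7] = cincinnaticabbage$
  sorted[8] = cinnaticabbage$cin
  sorted[9] = e$cincinnaticabbag
  sorted[10] = ge$cincinnaticabba
  sorted[11] = icabbage$cincinnat
  sorted[12] = incinnaticabbage$c
  sorted[13] = innaticabbage$cinc
  sorted[14] = naticabbage$cincin
  sorted[15] = ncinnaticabbage$ci
  sorted[16] = nnaticabbage$cinci
  sorted[17] = ticabbage$cincinna
sorted[8] = cinnaticabbage$cin

Answer: cinnaticabbage$cin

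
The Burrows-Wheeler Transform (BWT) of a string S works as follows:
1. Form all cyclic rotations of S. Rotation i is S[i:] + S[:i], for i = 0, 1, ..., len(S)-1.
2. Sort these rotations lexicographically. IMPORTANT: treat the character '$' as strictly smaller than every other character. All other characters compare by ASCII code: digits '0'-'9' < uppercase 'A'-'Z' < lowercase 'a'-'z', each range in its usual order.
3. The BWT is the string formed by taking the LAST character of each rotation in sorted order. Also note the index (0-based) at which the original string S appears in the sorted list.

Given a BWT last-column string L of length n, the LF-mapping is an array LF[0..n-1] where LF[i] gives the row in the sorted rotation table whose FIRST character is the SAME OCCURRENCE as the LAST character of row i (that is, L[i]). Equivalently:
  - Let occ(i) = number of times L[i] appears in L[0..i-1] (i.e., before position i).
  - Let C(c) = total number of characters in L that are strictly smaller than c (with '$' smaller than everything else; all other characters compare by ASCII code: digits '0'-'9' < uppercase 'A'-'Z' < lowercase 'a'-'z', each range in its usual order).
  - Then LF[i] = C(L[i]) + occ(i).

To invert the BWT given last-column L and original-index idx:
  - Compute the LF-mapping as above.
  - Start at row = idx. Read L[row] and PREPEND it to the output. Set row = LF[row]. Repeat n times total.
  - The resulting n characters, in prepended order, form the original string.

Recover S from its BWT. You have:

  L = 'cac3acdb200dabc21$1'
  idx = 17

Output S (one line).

LF mapping: 13 8 14 7 9 15 17 11 5 1 2 18 10 12 16 6 3 0 4
Walk LF starting at row 17, prepending L[row]:
  step 1: row=17, L[17]='$', prepend. Next row=LF[17]=0
  step 2: row=0, L[0]='c', prepend. Next row=LF[0]=13
  step 3: row=13, L[13]='b', prepend. Next row=LF[13]=12
  step 4: row=12, L[12]='a', prepend. Next row=LF[12]=10
  step 5: row=10, L[10]='0', prepend. Next row=LF[10]=2
  step 6: row=2, L[2]='c', prepend. Next row=LF[2]=14
  step 7: row=14, L[14]='c', prepend. Next row=LF[14]=16
  step 8: row=16, L[16]='1', prepend. Next row=LF[16]=3
  step 9: row=3, L[3]='3', prepend. Next row=LF[3]=7
  step 10: row=7, L[7]='b', prepend. Next row=LF[7]=11
  step 11: row=11, L[11]='d', prepend. Next row=LF[11]=18
  step 12: row=18, L[18]='1', prepend. Next row=LF[18]=4
  step 13: row=4, L[4]='a', prepend. Next row=LF[4]=9
  step 14: row=9, L[9]='0', prepend. Next row=LF[9]=1
  step 15: row=1, L[1]='a', prepend. Next row=LF[1]=8
  step 16: row=8, L[8]='2', prepend. Next row=LF[8]=5
  step 17: row=5, L[5]='c', prepend. Next row=LF[5]=15
  step 18: row=15, L[15]='2', prepend. Next row=LF[15]=6
  step 19: row=6, L[6]='d', prepend. Next row=LF[6]=17
Reversed output: d2c2a0a1db31cc0abc$

Answer: d2c2a0a1db31cc0abc$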